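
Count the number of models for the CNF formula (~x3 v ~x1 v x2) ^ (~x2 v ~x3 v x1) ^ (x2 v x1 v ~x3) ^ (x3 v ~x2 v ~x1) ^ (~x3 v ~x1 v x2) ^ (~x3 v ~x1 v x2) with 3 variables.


Enumerate all 8 truth assignments over 3 variables.
Test each against every clause.
Satisfying assignments found: 4.

4


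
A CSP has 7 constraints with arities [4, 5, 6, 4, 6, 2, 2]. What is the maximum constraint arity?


The arities are: 4, 5, 6, 4, 6, 2, 2.
Scan for the maximum value.
Maximum arity = 6.

6


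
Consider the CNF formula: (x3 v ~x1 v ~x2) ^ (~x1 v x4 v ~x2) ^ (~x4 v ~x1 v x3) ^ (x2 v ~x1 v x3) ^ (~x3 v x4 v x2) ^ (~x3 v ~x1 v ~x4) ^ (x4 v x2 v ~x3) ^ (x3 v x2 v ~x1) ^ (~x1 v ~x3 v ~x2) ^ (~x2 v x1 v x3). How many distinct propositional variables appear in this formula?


Identify each distinct variable in the formula.
Variables found: x1, x2, x3, x4.
Total distinct variables = 4.

4


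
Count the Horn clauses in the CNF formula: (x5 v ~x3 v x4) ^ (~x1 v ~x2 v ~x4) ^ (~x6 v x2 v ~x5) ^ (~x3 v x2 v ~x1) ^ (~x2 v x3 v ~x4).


A Horn clause has at most one positive literal.
Clause 1: 2 positive lit(s) -> not Horn
Clause 2: 0 positive lit(s) -> Horn
Clause 3: 1 positive lit(s) -> Horn
Clause 4: 1 positive lit(s) -> Horn
Clause 5: 1 positive lit(s) -> Horn
Total Horn clauses = 4.

4


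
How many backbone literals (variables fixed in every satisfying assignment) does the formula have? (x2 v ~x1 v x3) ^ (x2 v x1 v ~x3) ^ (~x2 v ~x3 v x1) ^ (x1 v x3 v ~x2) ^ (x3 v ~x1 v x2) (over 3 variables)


Find all satisfying assignments: 4 model(s).
Check which variables have the same value in every model.
No variable is fixed across all models.
Backbone size = 0.

0


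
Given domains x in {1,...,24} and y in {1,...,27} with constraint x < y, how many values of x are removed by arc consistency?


For the constraint x < y, x needs a supporting value in y's domain.
x can be at most 26 (one less than y's maximum).
Valid x values from domain: 24 out of 24.
Pruned = 24 - 24 = 0.

0


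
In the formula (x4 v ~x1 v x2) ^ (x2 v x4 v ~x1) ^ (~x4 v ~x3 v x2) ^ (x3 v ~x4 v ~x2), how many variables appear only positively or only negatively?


A pure literal appears in only one polarity across all clauses.
Pure literals: x1 (negative only).
Count = 1.

1


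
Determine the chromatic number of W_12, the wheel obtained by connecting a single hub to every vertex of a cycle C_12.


W_12 consists of the cycle C_12 together with a hub vertex adjacent to every cycle vertex.
The cycle C_12 needs 2 colors (even cycle -> 2).
The hub is adjacent to every cycle vertex, so it must receive a new color distinct from all of them.
Chromatic number = 2 + 1 = 3.

3


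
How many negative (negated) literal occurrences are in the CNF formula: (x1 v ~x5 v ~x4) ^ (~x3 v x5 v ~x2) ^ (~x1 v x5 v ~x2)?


Scan each clause for negated literals.
Clause 1: 2 negative; Clause 2: 2 negative; Clause 3: 2 negative.
Total negative literal occurrences = 6.

6


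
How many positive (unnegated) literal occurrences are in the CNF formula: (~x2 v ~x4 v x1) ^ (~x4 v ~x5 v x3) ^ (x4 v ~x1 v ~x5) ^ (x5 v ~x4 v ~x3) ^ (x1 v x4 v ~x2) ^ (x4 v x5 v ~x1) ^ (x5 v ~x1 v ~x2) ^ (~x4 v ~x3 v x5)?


Scan each clause for unnegated literals.
Clause 1: 1 positive; Clause 2: 1 positive; Clause 3: 1 positive; Clause 4: 1 positive; Clause 5: 2 positive; Clause 6: 2 positive; Clause 7: 1 positive; Clause 8: 1 positive.
Total positive literal occurrences = 10.

10


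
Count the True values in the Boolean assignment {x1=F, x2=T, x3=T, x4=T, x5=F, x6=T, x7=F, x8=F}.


The weight is the number of variables assigned True.
True variables: x2, x3, x4, x6.
Weight = 4.

4


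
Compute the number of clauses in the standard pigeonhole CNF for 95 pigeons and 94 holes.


The PHP encoding has two parts:
1) At-least-one-hole clauses: 95 (one per pigeon, each with 94 literals).
2) At-most-one-pigeon-per-hole clauses: 94 holes * C(95,2) = 94 * 4465 = 419710.
Total clauses = 95 + 419710 = 419805.

419805


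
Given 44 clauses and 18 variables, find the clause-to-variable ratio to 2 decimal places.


Clause-to-variable ratio = clauses / variables.
44 / 18 = 2.44.

2.44


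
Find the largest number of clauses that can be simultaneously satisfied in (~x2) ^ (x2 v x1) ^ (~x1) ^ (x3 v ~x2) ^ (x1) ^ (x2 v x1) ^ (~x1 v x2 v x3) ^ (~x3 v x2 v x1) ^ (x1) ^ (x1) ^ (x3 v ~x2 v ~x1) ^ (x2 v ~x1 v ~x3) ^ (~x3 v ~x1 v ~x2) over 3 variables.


Enumerate all 8 truth assignments.
For each, count how many of the 13 clauses are satisfied.
The formula is not fully satisfiable, so the maximum is below 13.
Maximum simultaneously satisfiable clauses = 11.

11


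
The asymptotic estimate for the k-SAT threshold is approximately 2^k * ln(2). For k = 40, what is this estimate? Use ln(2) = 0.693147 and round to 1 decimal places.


Using the asymptotic formula: threshold ~ 2^k * ln(2).
2^40 = 1099511627776.
1099511627776 * 0.693147 = 762123186258.1.

762123186258.1


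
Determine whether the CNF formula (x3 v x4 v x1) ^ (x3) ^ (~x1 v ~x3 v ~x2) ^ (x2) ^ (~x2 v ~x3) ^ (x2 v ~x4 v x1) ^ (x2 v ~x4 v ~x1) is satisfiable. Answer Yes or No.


Check all 16 possible truth assignments.
Number of satisfying assignments found: 0.
The formula is unsatisfiable.

No


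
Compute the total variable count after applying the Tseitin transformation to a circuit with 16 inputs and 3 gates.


The Tseitin transformation introduces one auxiliary variable per gate.
Total variables = inputs + gates = 16 + 3 = 19.

19


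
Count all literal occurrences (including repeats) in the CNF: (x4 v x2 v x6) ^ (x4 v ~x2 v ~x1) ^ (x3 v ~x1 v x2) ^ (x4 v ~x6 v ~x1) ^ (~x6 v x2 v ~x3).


Clause lengths: 3, 3, 3, 3, 3.
Sum = 3 + 3 + 3 + 3 + 3 = 15.

15


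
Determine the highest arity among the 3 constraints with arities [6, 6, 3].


The arities are: 6, 6, 3.
Scan for the maximum value.
Maximum arity = 6.

6


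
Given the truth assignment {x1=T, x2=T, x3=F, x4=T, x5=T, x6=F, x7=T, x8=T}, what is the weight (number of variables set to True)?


The weight is the number of variables assigned True.
True variables: x1, x2, x4, x5, x7, x8.
Weight = 6.

6


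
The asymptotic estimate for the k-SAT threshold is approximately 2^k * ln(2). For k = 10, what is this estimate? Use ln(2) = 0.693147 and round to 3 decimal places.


Using the asymptotic formula: threshold ~ 2^k * ln(2).
2^10 = 1024.
1024 * 0.693147 = 709.783.

709.783


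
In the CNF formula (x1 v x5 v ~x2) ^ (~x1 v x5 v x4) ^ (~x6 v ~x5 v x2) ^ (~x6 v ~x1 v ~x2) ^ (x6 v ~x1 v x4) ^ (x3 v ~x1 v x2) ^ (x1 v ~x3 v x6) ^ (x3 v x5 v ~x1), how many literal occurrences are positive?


Scan each clause for unnegated literals.
Clause 1: 2 positive; Clause 2: 2 positive; Clause 3: 1 positive; Clause 4: 0 positive; Clause 5: 2 positive; Clause 6: 2 positive; Clause 7: 2 positive; Clause 8: 2 positive.
Total positive literal occurrences = 13.

13


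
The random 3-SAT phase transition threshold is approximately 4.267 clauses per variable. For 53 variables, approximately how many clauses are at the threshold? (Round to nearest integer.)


The 3-SAT phase transition occurs at approximately 4.267 clauses per variable.
m = 4.267 * 53 = 226.151.
Rounded to nearest integer: 226.

226


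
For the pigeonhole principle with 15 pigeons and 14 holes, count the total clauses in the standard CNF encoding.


The PHP encoding has two parts:
1) At-least-one-hole clauses: 15 (one per pigeon, each with 14 literals).
2) At-most-one-pigeon-per-hole clauses: 14 holes * C(15,2) = 14 * 105 = 1470.
Total clauses = 15 + 1470 = 1485.

1485


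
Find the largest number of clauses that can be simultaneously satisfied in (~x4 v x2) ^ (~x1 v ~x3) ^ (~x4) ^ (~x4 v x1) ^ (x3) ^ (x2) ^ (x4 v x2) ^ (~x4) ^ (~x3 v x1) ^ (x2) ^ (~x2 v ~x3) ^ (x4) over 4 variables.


Enumerate all 16 truth assignments.
For each, count how many of the 12 clauses are satisfied.
The formula is not fully satisfiable, so the maximum is below 12.
Maximum simultaneously satisfiable clauses = 10.

10


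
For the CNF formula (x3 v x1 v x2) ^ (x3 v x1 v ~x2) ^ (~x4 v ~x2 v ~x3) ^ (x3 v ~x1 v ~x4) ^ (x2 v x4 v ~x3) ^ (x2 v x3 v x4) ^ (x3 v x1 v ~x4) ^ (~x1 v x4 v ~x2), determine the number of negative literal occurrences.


Scan each clause for negated literals.
Clause 1: 0 negative; Clause 2: 1 negative; Clause 3: 3 negative; Clause 4: 2 negative; Clause 5: 1 negative; Clause 6: 0 negative; Clause 7: 1 negative; Clause 8: 2 negative.
Total negative literal occurrences = 10.

10


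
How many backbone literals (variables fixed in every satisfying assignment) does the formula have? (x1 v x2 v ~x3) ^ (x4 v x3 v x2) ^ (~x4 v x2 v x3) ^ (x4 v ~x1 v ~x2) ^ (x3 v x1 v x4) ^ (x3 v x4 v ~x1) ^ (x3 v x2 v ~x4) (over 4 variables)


Find all satisfying assignments: 7 model(s).
Check which variables have the same value in every model.
No variable is fixed across all models.
Backbone size = 0.

0


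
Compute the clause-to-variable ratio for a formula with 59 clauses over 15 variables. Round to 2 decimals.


Clause-to-variable ratio = clauses / variables.
59 / 15 = 3.93.

3.93


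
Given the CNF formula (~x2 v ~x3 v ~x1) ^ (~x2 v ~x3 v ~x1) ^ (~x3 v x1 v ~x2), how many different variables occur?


Identify each distinct variable in the formula.
Variables found: x1, x2, x3.
Total distinct variables = 3.

3


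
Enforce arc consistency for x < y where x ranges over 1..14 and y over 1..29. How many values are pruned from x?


For the constraint x < y, x needs a supporting value in y's domain.
x can be at most 28 (one less than y's maximum).
Valid x values from domain: 14 out of 14.
Pruned = 14 - 14 = 0.

0


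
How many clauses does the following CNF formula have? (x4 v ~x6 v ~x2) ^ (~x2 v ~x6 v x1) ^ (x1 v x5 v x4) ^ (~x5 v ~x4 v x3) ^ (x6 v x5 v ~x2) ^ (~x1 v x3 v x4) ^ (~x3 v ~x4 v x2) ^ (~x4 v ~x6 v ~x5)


Each group enclosed in parentheses joined by ^ is one clause.
Counting the conjuncts: 8 clauses.

8


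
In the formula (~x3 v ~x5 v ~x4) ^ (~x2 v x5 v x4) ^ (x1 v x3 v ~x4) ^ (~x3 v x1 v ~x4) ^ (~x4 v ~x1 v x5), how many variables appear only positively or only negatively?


A pure literal appears in only one polarity across all clauses.
Pure literals: x2 (negative only).
Count = 1.

1


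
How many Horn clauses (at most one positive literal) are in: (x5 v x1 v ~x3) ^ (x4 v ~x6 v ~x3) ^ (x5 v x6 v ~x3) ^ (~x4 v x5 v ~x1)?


A Horn clause has at most one positive literal.
Clause 1: 2 positive lit(s) -> not Horn
Clause 2: 1 positive lit(s) -> Horn
Clause 3: 2 positive lit(s) -> not Horn
Clause 4: 1 positive lit(s) -> Horn
Total Horn clauses = 2.

2


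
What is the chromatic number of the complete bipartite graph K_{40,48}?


K_{40,48} is bipartite by definition: the two parts are independent sets, with every edge crossing between them.
Color all vertices in one part with color 1 and all vertices in the other part with color 2.
Since the graph has at least one edge, one color does not suffice.
Chromatic number = 2.

2


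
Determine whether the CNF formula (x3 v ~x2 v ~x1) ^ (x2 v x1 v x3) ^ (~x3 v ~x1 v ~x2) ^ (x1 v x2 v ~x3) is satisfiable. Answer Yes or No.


Check all 8 possible truth assignments.
Number of satisfying assignments found: 4.
The formula is satisfiable.

Yes


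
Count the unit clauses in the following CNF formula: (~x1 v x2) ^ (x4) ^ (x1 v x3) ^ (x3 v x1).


A unit clause contains exactly one literal.
Unit clauses found: (x4).
Count = 1.

1


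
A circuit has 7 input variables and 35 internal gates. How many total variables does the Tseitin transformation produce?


The Tseitin transformation introduces one auxiliary variable per gate.
Total variables = inputs + gates = 7 + 35 = 42.

42


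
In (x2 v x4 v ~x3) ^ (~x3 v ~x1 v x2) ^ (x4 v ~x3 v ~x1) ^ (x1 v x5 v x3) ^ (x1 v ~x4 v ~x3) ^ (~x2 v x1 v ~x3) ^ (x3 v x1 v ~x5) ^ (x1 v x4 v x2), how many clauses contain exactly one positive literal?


A definite clause has exactly one positive literal.
Clause 1: 2 positive -> not definite
Clause 2: 1 positive -> definite
Clause 3: 1 positive -> definite
Clause 4: 3 positive -> not definite
Clause 5: 1 positive -> definite
Clause 6: 1 positive -> definite
Clause 7: 2 positive -> not definite
Clause 8: 3 positive -> not definite
Definite clause count = 4.

4


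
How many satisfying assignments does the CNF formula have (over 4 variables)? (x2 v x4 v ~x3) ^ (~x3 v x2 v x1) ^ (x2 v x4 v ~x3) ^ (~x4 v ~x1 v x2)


Enumerate all 16 truth assignments over 4 variables.
Test each against every clause.
Satisfying assignments found: 11.

11


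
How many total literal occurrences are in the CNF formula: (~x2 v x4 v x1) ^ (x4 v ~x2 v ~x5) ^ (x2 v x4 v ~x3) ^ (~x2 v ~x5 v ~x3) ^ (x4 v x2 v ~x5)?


Clause lengths: 3, 3, 3, 3, 3.
Sum = 3 + 3 + 3 + 3 + 3 = 15.

15


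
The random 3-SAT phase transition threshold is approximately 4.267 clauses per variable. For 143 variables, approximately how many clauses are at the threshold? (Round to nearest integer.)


The 3-SAT phase transition occurs at approximately 4.267 clauses per variable.
m = 4.267 * 143 = 610.181.
Rounded to nearest integer: 610.

610


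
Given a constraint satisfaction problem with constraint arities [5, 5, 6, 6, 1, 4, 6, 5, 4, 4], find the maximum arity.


The arities are: 5, 5, 6, 6, 1, 4, 6, 5, 4, 4.
Scan for the maximum value.
Maximum arity = 6.

6


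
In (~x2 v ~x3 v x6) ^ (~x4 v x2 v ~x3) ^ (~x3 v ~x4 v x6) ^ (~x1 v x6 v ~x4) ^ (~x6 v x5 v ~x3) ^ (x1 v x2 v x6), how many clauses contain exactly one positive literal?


A definite clause has exactly one positive literal.
Clause 1: 1 positive -> definite
Clause 2: 1 positive -> definite
Clause 3: 1 positive -> definite
Clause 4: 1 positive -> definite
Clause 5: 1 positive -> definite
Clause 6: 3 positive -> not definite
Definite clause count = 5.

5


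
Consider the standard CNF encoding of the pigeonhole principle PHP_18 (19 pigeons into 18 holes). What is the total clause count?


The PHP encoding has two parts:
1) At-least-one-hole clauses: 19 (one per pigeon, each with 18 literals).
2) At-most-one-pigeon-per-hole clauses: 18 holes * C(19,2) = 18 * 171 = 3078.
Total clauses = 19 + 3078 = 3097.

3097


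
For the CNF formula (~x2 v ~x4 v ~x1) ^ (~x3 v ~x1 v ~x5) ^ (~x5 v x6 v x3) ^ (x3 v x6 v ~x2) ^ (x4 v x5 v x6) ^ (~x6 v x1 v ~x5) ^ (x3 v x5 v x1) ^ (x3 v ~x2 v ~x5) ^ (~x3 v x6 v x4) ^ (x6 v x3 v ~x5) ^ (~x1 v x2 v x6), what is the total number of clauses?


Each group enclosed in parentheses joined by ^ is one clause.
Counting the conjuncts: 11 clauses.

11


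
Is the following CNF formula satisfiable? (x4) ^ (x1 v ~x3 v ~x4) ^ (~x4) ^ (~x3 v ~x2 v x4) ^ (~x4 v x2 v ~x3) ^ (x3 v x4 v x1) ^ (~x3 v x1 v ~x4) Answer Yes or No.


Check all 16 possible truth assignments.
Number of satisfying assignments found: 0.
The formula is unsatisfiable.

No


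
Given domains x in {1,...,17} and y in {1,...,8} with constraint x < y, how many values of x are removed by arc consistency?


For the constraint x < y, x needs a supporting value in y's domain.
x can be at most 7 (one less than y's maximum).
Valid x values from domain: 7 out of 17.
Pruned = 17 - 7 = 10.

10


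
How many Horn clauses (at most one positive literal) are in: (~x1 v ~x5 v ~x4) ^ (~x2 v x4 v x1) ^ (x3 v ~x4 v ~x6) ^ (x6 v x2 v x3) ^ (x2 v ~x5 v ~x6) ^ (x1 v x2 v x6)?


A Horn clause has at most one positive literal.
Clause 1: 0 positive lit(s) -> Horn
Clause 2: 2 positive lit(s) -> not Horn
Clause 3: 1 positive lit(s) -> Horn
Clause 4: 3 positive lit(s) -> not Horn
Clause 5: 1 positive lit(s) -> Horn
Clause 6: 3 positive lit(s) -> not Horn
Total Horn clauses = 3.

3


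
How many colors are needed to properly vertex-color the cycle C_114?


A cycle on an even number of vertices is bipartite: alternate two colors around the cycle.
Since 114 is even, two colors suffice, and at least two are needed because the graph has edges.
Chromatic number = 2.

2


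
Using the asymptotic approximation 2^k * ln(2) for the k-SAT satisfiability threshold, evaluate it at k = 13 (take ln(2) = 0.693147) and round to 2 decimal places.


Using the asymptotic formula: threshold ~ 2^k * ln(2).
2^13 = 8192.
8192 * 0.693147 = 5678.26.

5678.26


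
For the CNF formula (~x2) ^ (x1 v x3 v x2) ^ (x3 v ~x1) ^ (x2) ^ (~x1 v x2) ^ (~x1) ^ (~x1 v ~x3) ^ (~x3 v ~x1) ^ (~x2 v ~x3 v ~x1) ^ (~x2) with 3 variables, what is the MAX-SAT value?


Enumerate all 8 truth assignments.
For each, count how many of the 10 clauses are satisfied.
The formula is not fully satisfiable, so the maximum is below 10.
Maximum simultaneously satisfiable clauses = 9.

9


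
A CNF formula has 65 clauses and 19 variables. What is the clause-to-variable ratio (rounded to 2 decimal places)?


Clause-to-variable ratio = clauses / variables.
65 / 19 = 3.42.

3.42


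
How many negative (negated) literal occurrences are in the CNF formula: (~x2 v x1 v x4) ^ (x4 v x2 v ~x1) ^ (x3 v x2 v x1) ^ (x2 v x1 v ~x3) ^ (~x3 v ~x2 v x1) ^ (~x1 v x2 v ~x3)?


Scan each clause for negated literals.
Clause 1: 1 negative; Clause 2: 1 negative; Clause 3: 0 negative; Clause 4: 1 negative; Clause 5: 2 negative; Clause 6: 2 negative.
Total negative literal occurrences = 7.

7


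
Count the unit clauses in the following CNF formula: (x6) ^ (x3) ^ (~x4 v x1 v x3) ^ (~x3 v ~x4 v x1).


A unit clause contains exactly one literal.
Unit clauses found: (x6), (x3).
Count = 2.

2


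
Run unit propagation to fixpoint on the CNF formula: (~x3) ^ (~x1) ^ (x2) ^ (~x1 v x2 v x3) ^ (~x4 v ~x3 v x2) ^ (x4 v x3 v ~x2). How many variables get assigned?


Unit propagation repeatedly assigns the literal in any unit clause, then simplifies.
Assignments in order: x3 = F, x1 = F, x2 = T, x4 = T.
No further unit clauses remain.
Total variables assigned = 4.

4


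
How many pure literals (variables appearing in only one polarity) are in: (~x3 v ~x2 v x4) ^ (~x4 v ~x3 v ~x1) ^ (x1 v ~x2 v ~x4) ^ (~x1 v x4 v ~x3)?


A pure literal appears in only one polarity across all clauses.
Pure literals: x2 (negative only), x3 (negative only).
Count = 2.

2


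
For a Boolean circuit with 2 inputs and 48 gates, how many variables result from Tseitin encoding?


The Tseitin transformation introduces one auxiliary variable per gate.
Total variables = inputs + gates = 2 + 48 = 50.

50


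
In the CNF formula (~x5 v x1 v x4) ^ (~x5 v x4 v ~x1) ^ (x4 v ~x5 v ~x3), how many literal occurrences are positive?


Scan each clause for unnegated literals.
Clause 1: 2 positive; Clause 2: 1 positive; Clause 3: 1 positive.
Total positive literal occurrences = 4.

4


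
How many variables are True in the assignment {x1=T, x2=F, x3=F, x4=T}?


The weight is the number of variables assigned True.
True variables: x1, x4.
Weight = 2.

2


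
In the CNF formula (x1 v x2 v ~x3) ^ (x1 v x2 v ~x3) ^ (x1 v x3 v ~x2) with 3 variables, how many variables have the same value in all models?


Find all satisfying assignments: 6 model(s).
Check which variables have the same value in every model.
No variable is fixed across all models.
Backbone size = 0.

0


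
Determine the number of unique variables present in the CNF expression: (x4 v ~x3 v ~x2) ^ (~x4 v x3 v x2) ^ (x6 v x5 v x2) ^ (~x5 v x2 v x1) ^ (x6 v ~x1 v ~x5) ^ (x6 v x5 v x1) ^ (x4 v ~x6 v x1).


Identify each distinct variable in the formula.
Variables found: x1, x2, x3, x4, x5, x6.
Total distinct variables = 6.

6


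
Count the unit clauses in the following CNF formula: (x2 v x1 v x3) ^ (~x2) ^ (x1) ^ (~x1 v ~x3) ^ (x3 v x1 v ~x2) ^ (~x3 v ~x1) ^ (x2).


A unit clause contains exactly one literal.
Unit clauses found: (~x2), (x1), (x2).
Count = 3.

3


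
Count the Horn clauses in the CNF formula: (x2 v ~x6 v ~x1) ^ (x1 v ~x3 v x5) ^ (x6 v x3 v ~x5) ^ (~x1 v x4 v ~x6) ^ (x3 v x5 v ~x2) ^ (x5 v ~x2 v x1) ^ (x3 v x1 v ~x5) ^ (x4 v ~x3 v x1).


A Horn clause has at most one positive literal.
Clause 1: 1 positive lit(s) -> Horn
Clause 2: 2 positive lit(s) -> not Horn
Clause 3: 2 positive lit(s) -> not Horn
Clause 4: 1 positive lit(s) -> Horn
Clause 5: 2 positive lit(s) -> not Horn
Clause 6: 2 positive lit(s) -> not Horn
Clause 7: 2 positive lit(s) -> not Horn
Clause 8: 2 positive lit(s) -> not Horn
Total Horn clauses = 2.

2


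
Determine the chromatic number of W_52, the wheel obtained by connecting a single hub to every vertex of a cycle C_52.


W_52 consists of the cycle C_52 together with a hub vertex adjacent to every cycle vertex.
The cycle C_52 needs 2 colors (even cycle -> 2).
The hub is adjacent to every cycle vertex, so it must receive a new color distinct from all of them.
Chromatic number = 2 + 1 = 3.

3


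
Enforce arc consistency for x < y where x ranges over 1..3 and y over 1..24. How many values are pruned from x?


For the constraint x < y, x needs a supporting value in y's domain.
x can be at most 23 (one less than y's maximum).
Valid x values from domain: 3 out of 3.
Pruned = 3 - 3 = 0.

0


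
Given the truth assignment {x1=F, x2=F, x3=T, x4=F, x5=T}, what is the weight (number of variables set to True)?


The weight is the number of variables assigned True.
True variables: x3, x5.
Weight = 2.

2


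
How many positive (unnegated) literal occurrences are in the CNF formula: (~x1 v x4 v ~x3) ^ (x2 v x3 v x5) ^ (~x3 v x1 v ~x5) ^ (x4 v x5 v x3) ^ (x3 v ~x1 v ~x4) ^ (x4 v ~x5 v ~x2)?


Scan each clause for unnegated literals.
Clause 1: 1 positive; Clause 2: 3 positive; Clause 3: 1 positive; Clause 4: 3 positive; Clause 5: 1 positive; Clause 6: 1 positive.
Total positive literal occurrences = 10.

10


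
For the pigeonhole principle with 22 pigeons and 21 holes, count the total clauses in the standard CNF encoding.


The PHP encoding has two parts:
1) At-least-one-hole clauses: 22 (one per pigeon, each with 21 literals).
2) At-most-one-pigeon-per-hole clauses: 21 holes * C(22,2) = 21 * 231 = 4851.
Total clauses = 22 + 4851 = 4873.

4873


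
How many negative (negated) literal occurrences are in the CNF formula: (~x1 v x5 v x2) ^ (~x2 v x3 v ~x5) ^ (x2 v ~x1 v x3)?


Scan each clause for negated literals.
Clause 1: 1 negative; Clause 2: 2 negative; Clause 3: 1 negative.
Total negative literal occurrences = 4.

4


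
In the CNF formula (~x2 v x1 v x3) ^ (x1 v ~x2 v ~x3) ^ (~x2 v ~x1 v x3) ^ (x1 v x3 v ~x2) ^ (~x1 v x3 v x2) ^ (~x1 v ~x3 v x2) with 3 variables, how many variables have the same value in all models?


Find all satisfying assignments: 3 model(s).
Check which variables have the same value in every model.
No variable is fixed across all models.
Backbone size = 0.

0


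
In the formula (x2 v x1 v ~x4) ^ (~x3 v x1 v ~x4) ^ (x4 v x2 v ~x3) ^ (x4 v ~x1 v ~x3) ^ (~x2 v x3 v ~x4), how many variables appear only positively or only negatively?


A pure literal appears in only one polarity across all clauses.
No pure literals found.
Count = 0.

0


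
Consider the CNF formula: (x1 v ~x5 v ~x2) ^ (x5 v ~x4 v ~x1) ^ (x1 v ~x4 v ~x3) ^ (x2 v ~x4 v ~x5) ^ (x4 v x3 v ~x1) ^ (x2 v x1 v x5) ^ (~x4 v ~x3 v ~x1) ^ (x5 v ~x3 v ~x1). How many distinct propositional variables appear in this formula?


Identify each distinct variable in the formula.
Variables found: x1, x2, x3, x4, x5.
Total distinct variables = 5.

5


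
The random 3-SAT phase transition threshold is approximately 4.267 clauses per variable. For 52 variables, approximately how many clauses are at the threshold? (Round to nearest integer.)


The 3-SAT phase transition occurs at approximately 4.267 clauses per variable.
m = 4.267 * 52 = 221.884.
Rounded to nearest integer: 222.

222


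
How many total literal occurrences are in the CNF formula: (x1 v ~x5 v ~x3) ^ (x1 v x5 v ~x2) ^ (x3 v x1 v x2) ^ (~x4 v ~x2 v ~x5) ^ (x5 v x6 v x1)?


Clause lengths: 3, 3, 3, 3, 3.
Sum = 3 + 3 + 3 + 3 + 3 = 15.

15


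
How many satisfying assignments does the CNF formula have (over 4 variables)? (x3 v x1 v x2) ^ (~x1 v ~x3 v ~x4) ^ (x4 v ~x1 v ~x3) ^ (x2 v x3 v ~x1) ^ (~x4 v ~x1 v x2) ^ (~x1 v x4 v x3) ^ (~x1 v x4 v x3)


Enumerate all 16 truth assignments over 4 variables.
Test each against every clause.
Satisfying assignments found: 7.

7


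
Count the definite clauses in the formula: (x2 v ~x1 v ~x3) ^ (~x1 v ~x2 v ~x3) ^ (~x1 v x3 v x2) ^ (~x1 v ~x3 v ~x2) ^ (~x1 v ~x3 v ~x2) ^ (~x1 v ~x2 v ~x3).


A definite clause has exactly one positive literal.
Clause 1: 1 positive -> definite
Clause 2: 0 positive -> not definite
Clause 3: 2 positive -> not definite
Clause 4: 0 positive -> not definite
Clause 5: 0 positive -> not definite
Clause 6: 0 positive -> not definite
Definite clause count = 1.

1


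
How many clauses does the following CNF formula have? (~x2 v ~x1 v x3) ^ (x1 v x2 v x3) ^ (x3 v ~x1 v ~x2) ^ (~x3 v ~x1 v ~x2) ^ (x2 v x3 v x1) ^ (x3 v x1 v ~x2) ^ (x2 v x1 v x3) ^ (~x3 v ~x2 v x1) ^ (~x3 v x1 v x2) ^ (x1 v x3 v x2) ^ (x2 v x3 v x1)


Each group enclosed in parentheses joined by ^ is one clause.
Counting the conjuncts: 11 clauses.

11


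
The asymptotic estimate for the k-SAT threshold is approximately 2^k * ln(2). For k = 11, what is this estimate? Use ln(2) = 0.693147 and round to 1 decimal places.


Using the asymptotic formula: threshold ~ 2^k * ln(2).
2^11 = 2048.
2048 * 0.693147 = 1419.6.

1419.6


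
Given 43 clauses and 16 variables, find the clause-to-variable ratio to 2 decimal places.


Clause-to-variable ratio = clauses / variables.
43 / 16 = 2.69.

2.69


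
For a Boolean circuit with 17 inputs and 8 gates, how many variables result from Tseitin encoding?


The Tseitin transformation introduces one auxiliary variable per gate.
Total variables = inputs + gates = 17 + 8 = 25.

25


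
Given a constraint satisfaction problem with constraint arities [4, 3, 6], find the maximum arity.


The arities are: 4, 3, 6.
Scan for the maximum value.
Maximum arity = 6.

6


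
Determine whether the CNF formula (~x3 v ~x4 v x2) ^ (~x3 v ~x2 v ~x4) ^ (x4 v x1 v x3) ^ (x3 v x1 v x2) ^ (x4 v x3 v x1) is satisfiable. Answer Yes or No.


Check all 16 possible truth assignments.
Number of satisfying assignments found: 9.
The formula is satisfiable.

Yes


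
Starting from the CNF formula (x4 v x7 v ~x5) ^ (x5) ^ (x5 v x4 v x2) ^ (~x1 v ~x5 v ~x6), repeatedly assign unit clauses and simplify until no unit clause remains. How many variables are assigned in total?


Unit propagation repeatedly assigns the literal in any unit clause, then simplifies.
Assignments in order: x5 = T.
No further unit clauses remain.
Total variables assigned = 1.

1


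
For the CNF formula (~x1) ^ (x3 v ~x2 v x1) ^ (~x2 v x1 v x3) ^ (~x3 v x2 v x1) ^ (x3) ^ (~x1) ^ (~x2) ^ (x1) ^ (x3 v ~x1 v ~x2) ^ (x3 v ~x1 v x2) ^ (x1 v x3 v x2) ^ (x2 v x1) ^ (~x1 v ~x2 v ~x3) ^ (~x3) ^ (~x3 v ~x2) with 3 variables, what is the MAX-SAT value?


Enumerate all 8 truth assignments.
For each, count how many of the 15 clauses are satisfied.
The formula is not fully satisfiable, so the maximum is below 15.
Maximum simultaneously satisfiable clauses = 12.

12


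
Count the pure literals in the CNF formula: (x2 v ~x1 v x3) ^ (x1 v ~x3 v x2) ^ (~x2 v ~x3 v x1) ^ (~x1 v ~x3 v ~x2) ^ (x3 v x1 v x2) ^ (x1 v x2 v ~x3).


A pure literal appears in only one polarity across all clauses.
No pure literals found.
Count = 0.

0


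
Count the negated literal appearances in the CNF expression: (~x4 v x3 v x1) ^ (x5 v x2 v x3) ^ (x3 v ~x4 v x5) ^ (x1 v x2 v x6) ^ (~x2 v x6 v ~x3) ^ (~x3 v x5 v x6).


Scan each clause for negated literals.
Clause 1: 1 negative; Clause 2: 0 negative; Clause 3: 1 negative; Clause 4: 0 negative; Clause 5: 2 negative; Clause 6: 1 negative.
Total negative literal occurrences = 5.

5


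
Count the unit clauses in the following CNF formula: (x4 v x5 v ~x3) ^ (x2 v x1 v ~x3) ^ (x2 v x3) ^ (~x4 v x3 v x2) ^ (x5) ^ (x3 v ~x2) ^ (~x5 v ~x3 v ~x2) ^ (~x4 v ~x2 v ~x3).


A unit clause contains exactly one literal.
Unit clauses found: (x5).
Count = 1.

1


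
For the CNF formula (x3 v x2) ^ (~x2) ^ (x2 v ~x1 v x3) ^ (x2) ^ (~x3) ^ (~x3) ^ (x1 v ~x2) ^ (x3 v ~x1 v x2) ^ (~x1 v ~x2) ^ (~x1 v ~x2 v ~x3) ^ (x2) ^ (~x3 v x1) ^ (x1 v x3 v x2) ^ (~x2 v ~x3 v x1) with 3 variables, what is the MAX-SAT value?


Enumerate all 8 truth assignments.
For each, count how many of the 14 clauses are satisfied.
The formula is not fully satisfiable, so the maximum is below 14.
Maximum simultaneously satisfiable clauses = 12.

12


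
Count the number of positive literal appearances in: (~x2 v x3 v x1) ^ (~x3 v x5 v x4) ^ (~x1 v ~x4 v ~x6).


Scan each clause for unnegated literals.
Clause 1: 2 positive; Clause 2: 2 positive; Clause 3: 0 positive.
Total positive literal occurrences = 4.

4


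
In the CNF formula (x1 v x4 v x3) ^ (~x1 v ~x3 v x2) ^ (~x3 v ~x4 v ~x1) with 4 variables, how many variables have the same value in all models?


Find all satisfying assignments: 11 model(s).
Check which variables have the same value in every model.
No variable is fixed across all models.
Backbone size = 0.

0


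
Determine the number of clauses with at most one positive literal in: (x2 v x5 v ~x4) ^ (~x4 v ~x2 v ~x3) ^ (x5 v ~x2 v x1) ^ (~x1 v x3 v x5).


A Horn clause has at most one positive literal.
Clause 1: 2 positive lit(s) -> not Horn
Clause 2: 0 positive lit(s) -> Horn
Clause 3: 2 positive lit(s) -> not Horn
Clause 4: 2 positive lit(s) -> not Horn
Total Horn clauses = 1.

1


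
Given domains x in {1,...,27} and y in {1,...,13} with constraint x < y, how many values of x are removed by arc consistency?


For the constraint x < y, x needs a supporting value in y's domain.
x can be at most 12 (one less than y's maximum).
Valid x values from domain: 12 out of 27.
Pruned = 27 - 12 = 15.

15


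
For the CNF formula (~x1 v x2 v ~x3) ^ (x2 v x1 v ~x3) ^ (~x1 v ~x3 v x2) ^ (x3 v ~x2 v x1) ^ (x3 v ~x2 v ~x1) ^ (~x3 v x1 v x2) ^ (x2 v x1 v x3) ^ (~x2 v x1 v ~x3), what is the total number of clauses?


Each group enclosed in parentheses joined by ^ is one clause.
Counting the conjuncts: 8 clauses.

8


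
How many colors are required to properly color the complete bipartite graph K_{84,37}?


K_{84,37} is bipartite by definition: the two parts are independent sets, with every edge crossing between them.
Color all vertices in one part with color 1 and all vertices in the other part with color 2.
Since the graph has at least one edge, one color does not suffice.
Chromatic number = 2.

2


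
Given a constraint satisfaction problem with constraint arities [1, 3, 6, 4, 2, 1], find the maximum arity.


The arities are: 1, 3, 6, 4, 2, 1.
Scan for the maximum value.
Maximum arity = 6.

6


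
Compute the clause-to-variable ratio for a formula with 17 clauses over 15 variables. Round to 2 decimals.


Clause-to-variable ratio = clauses / variables.
17 / 15 = 1.13.

1.13


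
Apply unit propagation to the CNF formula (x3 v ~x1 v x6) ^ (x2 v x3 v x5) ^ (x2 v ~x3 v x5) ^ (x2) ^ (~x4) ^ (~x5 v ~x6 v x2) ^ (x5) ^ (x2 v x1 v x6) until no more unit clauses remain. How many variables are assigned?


Unit propagation repeatedly assigns the literal in any unit clause, then simplifies.
Assignments in order: x2 = T, x4 = F, x5 = T.
No further unit clauses remain.
Total variables assigned = 3.

3


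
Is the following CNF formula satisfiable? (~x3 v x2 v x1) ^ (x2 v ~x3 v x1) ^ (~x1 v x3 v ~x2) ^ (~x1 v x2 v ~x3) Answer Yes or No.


Check all 8 possible truth assignments.
Number of satisfying assignments found: 5.
The formula is satisfiable.

Yes


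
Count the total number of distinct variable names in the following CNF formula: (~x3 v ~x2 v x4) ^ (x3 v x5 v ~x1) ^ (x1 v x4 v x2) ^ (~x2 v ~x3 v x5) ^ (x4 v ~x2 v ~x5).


Identify each distinct variable in the formula.
Variables found: x1, x2, x3, x4, x5.
Total distinct variables = 5.

5


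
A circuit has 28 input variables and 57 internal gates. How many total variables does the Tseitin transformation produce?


The Tseitin transformation introduces one auxiliary variable per gate.
Total variables = inputs + gates = 28 + 57 = 85.

85


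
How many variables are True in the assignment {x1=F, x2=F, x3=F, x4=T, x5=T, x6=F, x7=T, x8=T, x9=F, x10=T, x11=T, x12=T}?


The weight is the number of variables assigned True.
True variables: x4, x5, x7, x8, x10, x11, x12.
Weight = 7.

7


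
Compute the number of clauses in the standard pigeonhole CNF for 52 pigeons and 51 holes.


The PHP encoding has two parts:
1) At-least-one-hole clauses: 52 (one per pigeon, each with 51 literals).
2) At-most-one-pigeon-per-hole clauses: 51 holes * C(52,2) = 51 * 1326 = 67626.
Total clauses = 52 + 67626 = 67678.

67678


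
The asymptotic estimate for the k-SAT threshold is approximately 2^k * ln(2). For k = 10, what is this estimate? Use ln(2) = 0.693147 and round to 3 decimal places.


Using the asymptotic formula: threshold ~ 2^k * ln(2).
2^10 = 1024.
1024 * 0.693147 = 709.783.

709.783


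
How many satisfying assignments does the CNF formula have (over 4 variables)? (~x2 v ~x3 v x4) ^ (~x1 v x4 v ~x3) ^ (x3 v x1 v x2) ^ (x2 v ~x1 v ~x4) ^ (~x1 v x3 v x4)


Enumerate all 16 truth assignments over 4 variables.
Test each against every clause.
Satisfying assignments found: 7.

7


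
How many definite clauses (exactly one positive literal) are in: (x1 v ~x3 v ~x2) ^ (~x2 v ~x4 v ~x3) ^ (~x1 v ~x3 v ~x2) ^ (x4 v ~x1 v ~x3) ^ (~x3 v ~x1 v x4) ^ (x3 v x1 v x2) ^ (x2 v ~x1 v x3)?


A definite clause has exactly one positive literal.
Clause 1: 1 positive -> definite
Clause 2: 0 positive -> not definite
Clause 3: 0 positive -> not definite
Clause 4: 1 positive -> definite
Clause 5: 1 positive -> definite
Clause 6: 3 positive -> not definite
Clause 7: 2 positive -> not definite
Definite clause count = 3.

3


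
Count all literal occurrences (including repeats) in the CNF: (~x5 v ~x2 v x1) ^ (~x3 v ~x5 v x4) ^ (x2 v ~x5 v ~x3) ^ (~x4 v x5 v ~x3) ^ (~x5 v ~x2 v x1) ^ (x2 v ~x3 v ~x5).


Clause lengths: 3, 3, 3, 3, 3, 3.
Sum = 3 + 3 + 3 + 3 + 3 + 3 = 18.

18


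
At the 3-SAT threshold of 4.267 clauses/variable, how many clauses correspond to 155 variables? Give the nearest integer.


The 3-SAT phase transition occurs at approximately 4.267 clauses per variable.
m = 4.267 * 155 = 661.385.
Rounded to nearest integer: 661.

661


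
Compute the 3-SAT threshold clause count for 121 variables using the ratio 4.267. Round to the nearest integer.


The 3-SAT phase transition occurs at approximately 4.267 clauses per variable.
m = 4.267 * 121 = 516.307.
Rounded to nearest integer: 516.

516


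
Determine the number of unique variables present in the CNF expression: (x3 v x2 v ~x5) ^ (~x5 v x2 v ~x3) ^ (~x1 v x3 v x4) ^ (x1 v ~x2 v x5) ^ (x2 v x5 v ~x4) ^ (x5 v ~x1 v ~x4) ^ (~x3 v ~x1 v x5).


Identify each distinct variable in the formula.
Variables found: x1, x2, x3, x4, x5.
Total distinct variables = 5.

5


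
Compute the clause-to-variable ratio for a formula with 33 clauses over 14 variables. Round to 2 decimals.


Clause-to-variable ratio = clauses / variables.
33 / 14 = 2.36.

2.36


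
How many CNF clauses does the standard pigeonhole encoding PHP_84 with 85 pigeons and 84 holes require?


The PHP encoding has two parts:
1) At-least-one-hole clauses: 85 (one per pigeon, each with 84 literals).
2) At-most-one-pigeon-per-hole clauses: 84 holes * C(85,2) = 84 * 3570 = 299880.
Total clauses = 85 + 299880 = 299965.

299965


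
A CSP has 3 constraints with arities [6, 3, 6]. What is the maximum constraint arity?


The arities are: 6, 3, 6.
Scan for the maximum value.
Maximum arity = 6.

6


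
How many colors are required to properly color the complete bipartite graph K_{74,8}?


K_{74,8} is bipartite by definition: the two parts are independent sets, with every edge crossing between them.
Color all vertices in one part with color 1 and all vertices in the other part with color 2.
Since the graph has at least one edge, one color does not suffice.
Chromatic number = 2.

2


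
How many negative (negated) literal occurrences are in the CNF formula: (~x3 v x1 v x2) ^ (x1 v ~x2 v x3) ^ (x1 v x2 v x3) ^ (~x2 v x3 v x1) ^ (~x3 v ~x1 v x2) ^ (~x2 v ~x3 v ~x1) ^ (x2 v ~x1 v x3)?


Scan each clause for negated literals.
Clause 1: 1 negative; Clause 2: 1 negative; Clause 3: 0 negative; Clause 4: 1 negative; Clause 5: 2 negative; Clause 6: 3 negative; Clause 7: 1 negative.
Total negative literal occurrences = 9.

9


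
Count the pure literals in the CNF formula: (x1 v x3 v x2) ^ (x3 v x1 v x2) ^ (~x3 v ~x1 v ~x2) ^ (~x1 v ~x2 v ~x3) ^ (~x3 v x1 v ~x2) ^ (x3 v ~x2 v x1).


A pure literal appears in only one polarity across all clauses.
No pure literals found.
Count = 0.

0


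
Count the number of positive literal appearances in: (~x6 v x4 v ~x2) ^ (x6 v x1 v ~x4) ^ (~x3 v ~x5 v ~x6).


Scan each clause for unnegated literals.
Clause 1: 1 positive; Clause 2: 2 positive; Clause 3: 0 positive.
Total positive literal occurrences = 3.

3


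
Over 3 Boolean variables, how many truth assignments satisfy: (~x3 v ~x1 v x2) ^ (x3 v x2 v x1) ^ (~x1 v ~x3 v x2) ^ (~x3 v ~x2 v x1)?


Enumerate all 8 truth assignments over 3 variables.
Test each against every clause.
Satisfying assignments found: 5.

5


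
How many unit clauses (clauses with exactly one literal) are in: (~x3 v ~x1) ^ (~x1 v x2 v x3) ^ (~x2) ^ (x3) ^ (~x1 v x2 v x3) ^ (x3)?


A unit clause contains exactly one literal.
Unit clauses found: (~x2), (x3), (x3).
Count = 3.

3


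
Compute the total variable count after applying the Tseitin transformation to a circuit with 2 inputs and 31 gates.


The Tseitin transformation introduces one auxiliary variable per gate.
Total variables = inputs + gates = 2 + 31 = 33.

33


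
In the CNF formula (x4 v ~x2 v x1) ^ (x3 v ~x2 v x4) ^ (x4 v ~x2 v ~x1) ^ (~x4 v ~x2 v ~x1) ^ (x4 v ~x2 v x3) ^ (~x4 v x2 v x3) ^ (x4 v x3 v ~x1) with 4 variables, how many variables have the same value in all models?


Find all satisfying assignments: 7 model(s).
Check which variables have the same value in every model.
No variable is fixed across all models.
Backbone size = 0.

0


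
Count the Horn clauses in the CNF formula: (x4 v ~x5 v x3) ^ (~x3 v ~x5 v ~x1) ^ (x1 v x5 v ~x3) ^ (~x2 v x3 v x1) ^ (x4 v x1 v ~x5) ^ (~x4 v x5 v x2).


A Horn clause has at most one positive literal.
Clause 1: 2 positive lit(s) -> not Horn
Clause 2: 0 positive lit(s) -> Horn
Clause 3: 2 positive lit(s) -> not Horn
Clause 4: 2 positive lit(s) -> not Horn
Clause 5: 2 positive lit(s) -> not Horn
Clause 6: 2 positive lit(s) -> not Horn
Total Horn clauses = 1.

1


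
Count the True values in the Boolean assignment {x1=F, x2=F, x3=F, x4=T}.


The weight is the number of variables assigned True.
True variables: x4.
Weight = 1.

1


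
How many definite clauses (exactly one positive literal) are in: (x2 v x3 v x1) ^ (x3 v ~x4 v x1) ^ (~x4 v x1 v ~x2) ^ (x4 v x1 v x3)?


A definite clause has exactly one positive literal.
Clause 1: 3 positive -> not definite
Clause 2: 2 positive -> not definite
Clause 3: 1 positive -> definite
Clause 4: 3 positive -> not definite
Definite clause count = 1.

1


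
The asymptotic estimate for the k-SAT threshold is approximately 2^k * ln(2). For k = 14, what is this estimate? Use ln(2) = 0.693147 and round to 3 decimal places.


Using the asymptotic formula: threshold ~ 2^k * ln(2).
2^14 = 16384.
16384 * 0.693147 = 11356.52.

11356.52


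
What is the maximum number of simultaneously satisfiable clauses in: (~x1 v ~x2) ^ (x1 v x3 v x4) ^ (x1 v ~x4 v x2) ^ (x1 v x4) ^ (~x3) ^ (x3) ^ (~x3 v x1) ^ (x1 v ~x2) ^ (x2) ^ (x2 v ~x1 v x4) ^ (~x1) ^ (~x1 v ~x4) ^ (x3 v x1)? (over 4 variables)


Enumerate all 16 truth assignments.
For each, count how many of the 13 clauses are satisfied.
The formula is not fully satisfiable, so the maximum is below 13.
Maximum simultaneously satisfiable clauses = 10.

10
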